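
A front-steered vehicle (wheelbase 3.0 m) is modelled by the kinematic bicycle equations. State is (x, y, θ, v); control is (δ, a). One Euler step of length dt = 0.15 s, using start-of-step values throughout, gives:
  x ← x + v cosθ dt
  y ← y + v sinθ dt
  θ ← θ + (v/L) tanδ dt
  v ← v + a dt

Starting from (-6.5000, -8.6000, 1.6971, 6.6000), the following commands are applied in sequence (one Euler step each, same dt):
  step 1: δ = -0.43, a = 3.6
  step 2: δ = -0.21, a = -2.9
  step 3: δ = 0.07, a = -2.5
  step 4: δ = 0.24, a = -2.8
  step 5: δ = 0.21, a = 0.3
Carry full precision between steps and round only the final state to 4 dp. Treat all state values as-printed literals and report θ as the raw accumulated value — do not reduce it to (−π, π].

after step 1 (δ=-0.43, a=3.6): (-6.624708, -7.617886, 1.545755, 7.140000)
after step 2 (δ=-0.21, a=-2.9): (-6.597892, -6.547222, 1.469663, 6.705000)
after step 3 (δ=0.07, a=-2.5): (-6.496351, -5.546611, 1.493169, 6.330000)
after step 4 (δ=0.24, a=-2.8): (-6.422718, -4.599970, 1.570622, 5.910000)
after step 5 (δ=0.21, a=0.3): (-6.422563, -3.713470, 1.633606, 5.955000)

(-6.4226, -3.7135, 1.6336, 5.9550)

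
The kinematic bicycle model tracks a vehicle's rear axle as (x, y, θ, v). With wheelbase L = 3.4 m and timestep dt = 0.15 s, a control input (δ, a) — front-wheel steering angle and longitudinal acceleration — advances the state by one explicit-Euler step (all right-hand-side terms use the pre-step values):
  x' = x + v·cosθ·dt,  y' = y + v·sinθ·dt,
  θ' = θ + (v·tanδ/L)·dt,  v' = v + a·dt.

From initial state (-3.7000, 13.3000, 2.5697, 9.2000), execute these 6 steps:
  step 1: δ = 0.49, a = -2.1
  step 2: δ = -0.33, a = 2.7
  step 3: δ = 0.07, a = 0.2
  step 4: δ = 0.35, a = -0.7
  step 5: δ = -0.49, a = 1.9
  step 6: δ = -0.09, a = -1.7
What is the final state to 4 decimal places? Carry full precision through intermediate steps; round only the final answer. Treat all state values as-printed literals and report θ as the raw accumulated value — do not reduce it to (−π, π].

(-11.1389, 16.9281, 2.5761, 9.2450)

after step 1 (δ=0.49, a=-2.1): (-4.860412, 14.046890, 2.786193, 8.885000)
after step 2 (δ=-0.33, a=2.7): (-6.109875, 14.510640, 2.651928, 9.290000)
after step 3 (δ=0.07, a=0.2): (-7.339626, 15.166045, 2.680665, 9.320000)
after step 4 (δ=0.35, a=-0.7): (-8.591731, 15.787847, 2.830756, 9.215000)
after step 5 (δ=-0.49, a=1.9): (-9.907740, 16.210615, 2.613910, 9.500000)
after step 6 (δ=-0.09, a=-1.7): (-11.138907, 16.928149, 2.576087, 9.245000)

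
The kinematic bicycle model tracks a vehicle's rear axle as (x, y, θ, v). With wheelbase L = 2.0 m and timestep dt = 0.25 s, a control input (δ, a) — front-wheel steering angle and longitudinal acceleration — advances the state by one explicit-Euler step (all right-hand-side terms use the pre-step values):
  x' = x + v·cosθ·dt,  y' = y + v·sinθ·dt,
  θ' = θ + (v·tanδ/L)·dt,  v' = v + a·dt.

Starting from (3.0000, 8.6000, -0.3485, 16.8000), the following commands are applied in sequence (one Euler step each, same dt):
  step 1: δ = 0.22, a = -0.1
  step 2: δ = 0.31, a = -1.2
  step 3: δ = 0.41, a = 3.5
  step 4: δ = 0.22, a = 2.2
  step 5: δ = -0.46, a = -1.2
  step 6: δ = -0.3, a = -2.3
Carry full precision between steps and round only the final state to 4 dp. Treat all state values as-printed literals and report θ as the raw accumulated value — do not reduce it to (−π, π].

(13.0951, 22.4498, 0.3837, 17.0250)

after step 1 (δ=0.22, a=-0.1): (6.947521, 7.165749, 0.121101, 16.775000)
after step 2 (δ=0.31, a=-1.2): (11.110557, 7.672375, 0.792788, 16.475000)
after step 3 (δ=0.41, a=3.5): (14.001353, 10.606212, 1.687856, 17.350000)
after step 4 (δ=0.22, a=2.2): (13.494765, 14.914027, 2.172831, 17.900000)
after step 5 (δ=-0.46, a=-1.2): (10.960481, 18.602256, 1.064264, 17.600000)
after step 6 (δ=-0.3, a=-2.3): (13.095131, 22.449758, 0.383724, 17.025000)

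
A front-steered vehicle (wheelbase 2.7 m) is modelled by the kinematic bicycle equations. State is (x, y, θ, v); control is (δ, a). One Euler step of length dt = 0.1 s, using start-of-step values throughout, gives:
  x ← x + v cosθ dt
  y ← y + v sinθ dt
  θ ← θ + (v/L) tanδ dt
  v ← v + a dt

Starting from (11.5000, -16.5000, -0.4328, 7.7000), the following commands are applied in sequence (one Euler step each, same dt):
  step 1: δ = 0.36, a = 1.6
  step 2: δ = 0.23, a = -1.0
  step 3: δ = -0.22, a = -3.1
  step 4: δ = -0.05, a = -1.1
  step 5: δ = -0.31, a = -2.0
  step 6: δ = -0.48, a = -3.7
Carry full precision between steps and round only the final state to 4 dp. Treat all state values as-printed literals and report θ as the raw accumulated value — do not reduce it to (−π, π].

after step 1 (δ=0.36, a=1.6): (12.199002, -16.822949, -0.325455, 7.860000)
after step 2 (δ=0.23, a=-1.0): (12.943741, -17.074265, -0.257294, 7.760000)
after step 3 (δ=-0.22, a=-3.1): (13.694197, -17.271729, -0.321564, 7.450000)
after step 4 (δ=-0.05, a=-1.1): (14.401010, -17.507187, -0.335371, 7.340000)
after step 5 (δ=-0.31, a=-2.0): (15.094118, -17.748761, -0.422453, 7.140000)
after step 6 (δ=-0.48, a=-3.7): (15.745347, -18.041500, -0.560126, 6.770000)

(15.7453, -18.0415, -0.5601, 6.7700)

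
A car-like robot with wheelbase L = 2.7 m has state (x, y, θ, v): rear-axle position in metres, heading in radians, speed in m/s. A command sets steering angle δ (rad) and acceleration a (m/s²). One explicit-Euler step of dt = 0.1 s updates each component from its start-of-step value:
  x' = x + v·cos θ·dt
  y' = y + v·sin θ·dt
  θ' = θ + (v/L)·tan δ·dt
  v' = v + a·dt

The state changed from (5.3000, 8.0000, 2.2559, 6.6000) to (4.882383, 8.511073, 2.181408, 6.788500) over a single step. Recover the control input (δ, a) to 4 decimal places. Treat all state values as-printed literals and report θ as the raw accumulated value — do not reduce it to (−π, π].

a = (v'−v)/dt = (0.188500)/0.1 = 1.8850
Δθ = θ'−θ = -0.074492;  (v·dt/L) = 6.6000·0.1/2.7 = 0.244444
tan δ = Δθ·L/(v·dt) = -0.304740  →  δ = -0.2958

δ = -0.2958, a = 1.8850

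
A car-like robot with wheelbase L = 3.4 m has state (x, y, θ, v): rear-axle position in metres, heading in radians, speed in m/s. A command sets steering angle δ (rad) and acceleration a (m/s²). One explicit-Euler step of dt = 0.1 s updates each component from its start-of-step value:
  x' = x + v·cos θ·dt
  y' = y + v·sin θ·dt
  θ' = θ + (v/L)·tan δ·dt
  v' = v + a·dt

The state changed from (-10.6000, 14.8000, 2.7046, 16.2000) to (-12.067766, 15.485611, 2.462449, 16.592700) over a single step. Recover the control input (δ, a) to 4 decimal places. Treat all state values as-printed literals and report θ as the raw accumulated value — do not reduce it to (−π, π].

a = (v'−v)/dt = (0.392700)/0.1 = 3.9270
Δθ = θ'−θ = -0.242151;  (v·dt/L) = 16.2000·0.1/3.4 = 0.476471
tan δ = Δθ·L/(v·dt) = -0.508218  →  δ = -0.4702

δ = -0.4702, a = 3.9270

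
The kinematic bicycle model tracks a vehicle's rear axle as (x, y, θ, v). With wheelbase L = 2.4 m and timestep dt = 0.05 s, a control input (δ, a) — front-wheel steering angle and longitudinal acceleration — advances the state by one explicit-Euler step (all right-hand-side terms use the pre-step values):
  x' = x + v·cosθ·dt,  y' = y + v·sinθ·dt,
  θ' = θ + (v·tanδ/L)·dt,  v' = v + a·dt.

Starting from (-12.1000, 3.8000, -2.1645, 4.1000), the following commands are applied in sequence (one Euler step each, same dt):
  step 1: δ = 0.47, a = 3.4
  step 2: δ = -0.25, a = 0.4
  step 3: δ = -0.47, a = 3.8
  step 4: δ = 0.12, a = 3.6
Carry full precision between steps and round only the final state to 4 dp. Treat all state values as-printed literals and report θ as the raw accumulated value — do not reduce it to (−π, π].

after step 1 (δ=0.47, a=3.4): (-12.214684, 3.630081, -2.121111, 4.270000)
after step 2 (δ=-0.25, a=0.4): (-12.326335, 3.448102, -2.143826, 4.290000)
after step 3 (δ=-0.47, a=3.8): (-12.442633, 3.267866, -2.189225, 4.480000)
after step 4 (δ=0.12, a=3.6): (-12.572498, 3.085353, -2.177971, 4.660000)

(-12.5725, 3.0854, -2.1780, 4.6600)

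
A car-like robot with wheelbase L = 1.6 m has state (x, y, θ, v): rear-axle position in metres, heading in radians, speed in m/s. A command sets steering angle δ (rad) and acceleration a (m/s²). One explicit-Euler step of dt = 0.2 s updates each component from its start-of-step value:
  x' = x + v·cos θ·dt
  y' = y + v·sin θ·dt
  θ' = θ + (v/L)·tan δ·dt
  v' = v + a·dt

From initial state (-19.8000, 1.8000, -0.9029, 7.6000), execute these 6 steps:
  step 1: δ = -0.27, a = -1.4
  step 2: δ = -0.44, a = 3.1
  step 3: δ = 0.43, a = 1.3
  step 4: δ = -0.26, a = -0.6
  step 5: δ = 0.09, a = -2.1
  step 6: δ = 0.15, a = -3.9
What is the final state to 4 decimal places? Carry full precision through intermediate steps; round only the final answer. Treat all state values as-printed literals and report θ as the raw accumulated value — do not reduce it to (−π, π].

after step 1 (δ=-0.27, a=-1.4): (-18.858610, 0.606608, -1.165820, 7.320000)
after step 2 (δ=-0.44, a=3.1): (-18.281798, -0.738972, -1.596584, 7.940000)
after step 3 (δ=0.43, a=1.3): (-18.322745, -2.326444, -1.141403, 8.200000)
after step 4 (δ=-0.26, a=-0.6): (-17.639982, -3.817562, -1.414075, 8.080000)
after step 5 (δ=0.09, a=-2.1): (-17.387756, -5.413757, -1.322929, 7.660000)
after step 6 (δ=0.15, a=-3.9): (-17.011899, -6.898936, -1.178217, 6.880000)

(-17.0119, -6.8989, -1.1782, 6.8800)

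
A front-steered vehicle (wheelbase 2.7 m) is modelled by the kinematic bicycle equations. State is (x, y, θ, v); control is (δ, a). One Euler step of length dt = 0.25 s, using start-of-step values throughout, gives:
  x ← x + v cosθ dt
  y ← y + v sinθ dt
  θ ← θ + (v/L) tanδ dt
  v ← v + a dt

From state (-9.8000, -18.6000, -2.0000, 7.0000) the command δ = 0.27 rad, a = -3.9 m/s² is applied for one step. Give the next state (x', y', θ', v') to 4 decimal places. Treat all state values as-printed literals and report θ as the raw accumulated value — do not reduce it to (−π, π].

(-10.5283, -20.1913, -1.8206, 6.0250)

x' = -9.8000 + 7.0000·cos(-2.0000)·0.25 = -10.5283
y' = -18.6000 + 7.0000·sin(-2.0000)·0.25 = -20.1913
θ' = -2.0000 + (7.0000/2.7)·tan(0.27)·0.25 = -1.8206
v' = 7.0000 − 3.9000·0.25 = 6.0250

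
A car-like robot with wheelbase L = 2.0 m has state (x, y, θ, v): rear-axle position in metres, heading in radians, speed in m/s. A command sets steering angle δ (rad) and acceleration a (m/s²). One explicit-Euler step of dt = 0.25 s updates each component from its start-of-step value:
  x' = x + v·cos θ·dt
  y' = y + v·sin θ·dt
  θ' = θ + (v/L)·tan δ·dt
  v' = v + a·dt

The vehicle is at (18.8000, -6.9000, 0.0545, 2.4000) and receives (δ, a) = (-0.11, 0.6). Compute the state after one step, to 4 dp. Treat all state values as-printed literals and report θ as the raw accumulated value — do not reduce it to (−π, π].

(19.3991, -6.8673, 0.0214, 2.5500)

x' = 18.8000 + 2.4000·cos(0.0545)·0.25 = 19.3991
y' = -6.9000 + 2.4000·sin(0.0545)·0.25 = -6.8673
θ' = 0.0545 + (2.4000/2.0)·tan(-0.11)·0.25 = 0.0214
v' = 2.4000 + 0.6000·0.25 = 2.5500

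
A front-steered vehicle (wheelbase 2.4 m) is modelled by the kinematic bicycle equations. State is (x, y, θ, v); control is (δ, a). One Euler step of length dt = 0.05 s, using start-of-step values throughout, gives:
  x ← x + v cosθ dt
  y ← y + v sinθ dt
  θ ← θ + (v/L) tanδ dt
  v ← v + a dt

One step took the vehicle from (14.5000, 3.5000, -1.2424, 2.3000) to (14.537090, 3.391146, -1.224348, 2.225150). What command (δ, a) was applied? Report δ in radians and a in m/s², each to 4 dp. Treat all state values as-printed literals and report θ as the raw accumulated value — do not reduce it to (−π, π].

δ = 0.3603, a = -1.4970

a = (v'−v)/dt = (-0.074850)/0.05 = -1.4970
Δθ = θ'−θ = 0.018052;  (v·dt/L) = 2.3000·0.05/2.4 = 0.047917
tan δ = Δθ·L/(v·dt) = 0.376737  →  δ = 0.3603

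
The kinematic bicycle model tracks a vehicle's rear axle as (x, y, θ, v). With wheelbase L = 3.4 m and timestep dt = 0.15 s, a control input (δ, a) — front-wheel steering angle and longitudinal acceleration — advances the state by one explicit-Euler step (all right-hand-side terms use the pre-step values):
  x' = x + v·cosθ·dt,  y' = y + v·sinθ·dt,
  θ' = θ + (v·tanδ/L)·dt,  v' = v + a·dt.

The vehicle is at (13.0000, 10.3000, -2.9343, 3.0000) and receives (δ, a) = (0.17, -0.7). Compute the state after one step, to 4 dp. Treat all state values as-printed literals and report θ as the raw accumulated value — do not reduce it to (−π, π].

x' = 13.0000 + 3.0000·cos(-2.9343)·0.15 = 12.5596
y' = 10.3000 + 3.0000·sin(-2.9343)·0.15 = 10.2074
θ' = -2.9343 + (3.0000/3.4)·tan(0.17)·0.15 = -2.9116
v' = 3.0000 − 0.7000·0.15 = 2.8950

(12.5596, 10.2074, -2.9116, 2.8950)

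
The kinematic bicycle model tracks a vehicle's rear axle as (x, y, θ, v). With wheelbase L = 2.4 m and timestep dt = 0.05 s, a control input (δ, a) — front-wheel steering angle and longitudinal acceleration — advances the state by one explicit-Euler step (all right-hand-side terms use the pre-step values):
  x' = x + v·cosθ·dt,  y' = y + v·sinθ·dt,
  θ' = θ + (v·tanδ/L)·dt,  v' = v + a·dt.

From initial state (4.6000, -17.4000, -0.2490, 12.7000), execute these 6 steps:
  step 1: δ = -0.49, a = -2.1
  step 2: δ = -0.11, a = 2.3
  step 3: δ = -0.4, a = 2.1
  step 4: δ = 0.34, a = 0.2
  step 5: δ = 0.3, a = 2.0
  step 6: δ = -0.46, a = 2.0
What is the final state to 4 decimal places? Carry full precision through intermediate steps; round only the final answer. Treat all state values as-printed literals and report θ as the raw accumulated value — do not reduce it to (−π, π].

after step 1 (δ=-0.49, a=-2.1): (5.215416, -17.556486, -0.390126, 12.595000)
after step 2 (δ=-0.11, a=2.3): (5.797848, -17.795983, -0.419106, 12.710000)
after step 3 (δ=-0.4, a=2.1): (6.378347, -18.054596, -0.531058, 12.815000)
after step 4 (δ=0.34, a=0.2): (6.930848, -18.379101, -0.436618, 12.825000)
after step 5 (δ=0.3, a=2.0): (7.511940, -18.650271, -0.353967, 12.925000)
after step 6 (δ=-0.46, a=2.0): (8.118126, -18.874276, -0.487377, 13.025000)

(8.1181, -18.8743, -0.4874, 13.0250)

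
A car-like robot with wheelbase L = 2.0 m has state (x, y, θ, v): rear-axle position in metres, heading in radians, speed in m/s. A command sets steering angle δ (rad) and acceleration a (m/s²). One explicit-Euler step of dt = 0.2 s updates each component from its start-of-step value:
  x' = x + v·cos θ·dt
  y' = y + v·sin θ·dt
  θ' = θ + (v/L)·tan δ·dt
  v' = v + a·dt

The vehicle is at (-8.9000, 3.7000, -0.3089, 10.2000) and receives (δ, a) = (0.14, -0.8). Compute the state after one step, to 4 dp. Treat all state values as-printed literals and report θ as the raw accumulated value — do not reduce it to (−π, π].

(-6.9566, 3.0798, -0.1652, 10.0400)

x' = -8.9000 + 10.2000·cos(-0.3089)·0.2 = -6.9566
y' = 3.7000 + 10.2000·sin(-0.3089)·0.2 = 3.0798
θ' = -0.3089 + (10.2000/2.0)·tan(0.14)·0.2 = -0.1652
v' = 10.2000 − 0.8000·0.2 = 10.0400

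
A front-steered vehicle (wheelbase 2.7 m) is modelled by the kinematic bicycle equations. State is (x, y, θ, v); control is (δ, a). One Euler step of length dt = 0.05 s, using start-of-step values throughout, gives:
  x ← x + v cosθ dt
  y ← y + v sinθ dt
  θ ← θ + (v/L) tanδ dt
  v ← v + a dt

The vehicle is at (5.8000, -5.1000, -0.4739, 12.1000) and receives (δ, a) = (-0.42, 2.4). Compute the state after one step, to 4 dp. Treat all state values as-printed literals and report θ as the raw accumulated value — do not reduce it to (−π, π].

x' = 5.8000 + 12.1000·cos(-0.4739)·0.05 = 6.3383
y' = -5.1000 + 12.1000·sin(-0.4739)·0.05 = -5.3761
θ' = -0.4739 + (12.1000/2.7)·tan(-0.42)·0.05 = -0.5740
v' = 12.1000 + 2.4000·0.05 = 12.2200

(6.3383, -5.3761, -0.5740, 12.2200)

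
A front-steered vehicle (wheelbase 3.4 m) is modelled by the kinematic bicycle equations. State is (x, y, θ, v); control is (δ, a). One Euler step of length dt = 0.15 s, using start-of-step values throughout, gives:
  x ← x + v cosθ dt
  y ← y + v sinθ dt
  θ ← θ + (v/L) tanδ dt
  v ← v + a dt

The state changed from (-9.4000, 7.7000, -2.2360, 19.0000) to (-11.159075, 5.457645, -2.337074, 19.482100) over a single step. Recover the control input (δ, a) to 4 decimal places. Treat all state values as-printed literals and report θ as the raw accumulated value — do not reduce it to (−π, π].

δ = -0.1200, a = 3.2140

a = (v'−v)/dt = (0.482100)/0.15 = 3.2140
Δθ = θ'−θ = -0.101074;  (v·dt/L) = 19.0000·0.15/3.4 = 0.838235
tan δ = Δθ·L/(v·dt) = -0.120580  →  δ = -0.1200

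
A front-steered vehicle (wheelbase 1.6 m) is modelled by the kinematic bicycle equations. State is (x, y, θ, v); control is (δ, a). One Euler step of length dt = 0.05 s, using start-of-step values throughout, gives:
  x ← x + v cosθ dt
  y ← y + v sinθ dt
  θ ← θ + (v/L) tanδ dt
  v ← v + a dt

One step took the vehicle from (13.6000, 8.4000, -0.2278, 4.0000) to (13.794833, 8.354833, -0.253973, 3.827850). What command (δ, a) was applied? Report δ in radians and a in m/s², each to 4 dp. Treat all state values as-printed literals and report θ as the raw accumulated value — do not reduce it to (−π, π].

a = (v'−v)/dt = (-0.172150)/0.05 = -3.4430
Δθ = θ'−θ = -0.026173;  (v·dt/L) = 4.0000·0.05/1.6 = 0.125000
tan δ = Δθ·L/(v·dt) = -0.209384  →  δ = -0.2064

δ = -0.2064, a = -3.4430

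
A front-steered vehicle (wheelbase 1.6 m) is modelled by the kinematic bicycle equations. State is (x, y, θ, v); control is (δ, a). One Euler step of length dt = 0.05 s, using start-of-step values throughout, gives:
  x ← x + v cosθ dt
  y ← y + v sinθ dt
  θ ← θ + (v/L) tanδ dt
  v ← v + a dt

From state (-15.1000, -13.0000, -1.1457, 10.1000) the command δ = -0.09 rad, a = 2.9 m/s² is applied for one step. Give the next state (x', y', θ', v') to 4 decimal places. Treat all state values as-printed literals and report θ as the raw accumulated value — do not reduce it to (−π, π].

(-14.8917, -13.4601, -1.1742, 10.2450)

x' = -15.1000 + 10.1000·cos(-1.1457)·0.05 = -14.8917
y' = -13.0000 + 10.1000·sin(-1.1457)·0.05 = -13.4601
θ' = -1.1457 + (10.1000/1.6)·tan(-0.09)·0.05 = -1.1742
v' = 10.1000 + 2.9000·0.05 = 10.2450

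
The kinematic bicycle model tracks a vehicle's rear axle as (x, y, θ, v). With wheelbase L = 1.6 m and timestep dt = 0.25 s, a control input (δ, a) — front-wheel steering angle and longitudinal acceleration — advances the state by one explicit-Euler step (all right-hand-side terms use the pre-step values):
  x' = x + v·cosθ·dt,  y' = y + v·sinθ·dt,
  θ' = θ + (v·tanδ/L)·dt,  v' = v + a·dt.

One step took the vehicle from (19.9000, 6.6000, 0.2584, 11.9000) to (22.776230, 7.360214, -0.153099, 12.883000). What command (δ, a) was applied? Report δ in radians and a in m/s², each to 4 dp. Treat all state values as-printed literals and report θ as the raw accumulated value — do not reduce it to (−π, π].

a = (v'−v)/dt = (0.983000)/0.25 = 3.9320
Δθ = θ'−θ = -0.411499;  (v·dt/L) = 11.9000·0.25/1.6 = 1.859375
tan δ = Δθ·L/(v·dt) = -0.221310  →  δ = -0.2178

δ = -0.2178, a = 3.9320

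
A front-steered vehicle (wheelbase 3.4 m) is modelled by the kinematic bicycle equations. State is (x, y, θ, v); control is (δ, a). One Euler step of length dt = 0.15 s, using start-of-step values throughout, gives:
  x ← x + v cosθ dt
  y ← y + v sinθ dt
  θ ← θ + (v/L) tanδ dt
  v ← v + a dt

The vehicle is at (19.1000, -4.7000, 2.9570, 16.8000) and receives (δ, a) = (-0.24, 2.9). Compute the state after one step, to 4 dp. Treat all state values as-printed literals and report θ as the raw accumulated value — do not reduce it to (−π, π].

x' = 19.1000 + 16.8000·cos(2.9570)·0.15 = 16.6228
y' = -4.7000 + 16.8000·sin(2.9570)·0.15 = -4.2375
θ' = 2.9570 + (16.8000/3.4)·tan(-0.24)·0.15 = 2.7756
v' = 16.8000 + 2.9000·0.15 = 17.2350

(16.6228, -4.2375, 2.7756, 17.2350)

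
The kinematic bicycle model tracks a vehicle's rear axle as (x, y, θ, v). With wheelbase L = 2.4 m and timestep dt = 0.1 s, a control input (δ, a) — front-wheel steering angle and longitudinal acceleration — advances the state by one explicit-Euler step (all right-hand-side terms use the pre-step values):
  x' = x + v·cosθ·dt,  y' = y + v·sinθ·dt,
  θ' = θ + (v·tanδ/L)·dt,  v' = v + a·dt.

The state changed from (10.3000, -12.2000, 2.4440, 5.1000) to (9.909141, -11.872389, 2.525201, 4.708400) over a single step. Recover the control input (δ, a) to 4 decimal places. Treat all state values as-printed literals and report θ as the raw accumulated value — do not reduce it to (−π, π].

a = (v'−v)/dt = (-0.391600)/0.1 = -3.9160
Δθ = θ'−θ = 0.081201;  (v·dt/L) = 5.1000·0.1/2.4 = 0.212500
tan δ = Δθ·L/(v·dt) = 0.382122  →  δ = 0.3650

δ = 0.3650, a = -3.9160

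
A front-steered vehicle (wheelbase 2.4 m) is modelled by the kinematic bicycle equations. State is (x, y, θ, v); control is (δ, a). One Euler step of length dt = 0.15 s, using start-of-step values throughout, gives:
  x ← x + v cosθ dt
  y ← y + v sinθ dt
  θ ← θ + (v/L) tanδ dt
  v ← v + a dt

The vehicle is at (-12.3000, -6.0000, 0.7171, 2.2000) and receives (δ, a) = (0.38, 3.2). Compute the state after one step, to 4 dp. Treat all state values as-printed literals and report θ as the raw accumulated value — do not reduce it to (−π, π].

x' = -12.3000 + 2.2000·cos(0.7171)·0.15 = -12.0513
y' = -6.0000 + 2.2000·sin(0.7171)·0.15 = -5.7831
θ' = 0.7171 + (2.2000/2.4)·tan(0.38)·0.15 = 0.7720
v' = 2.2000 + 3.2000·0.15 = 2.6800

(-12.0513, -5.7831, 0.7720, 2.6800)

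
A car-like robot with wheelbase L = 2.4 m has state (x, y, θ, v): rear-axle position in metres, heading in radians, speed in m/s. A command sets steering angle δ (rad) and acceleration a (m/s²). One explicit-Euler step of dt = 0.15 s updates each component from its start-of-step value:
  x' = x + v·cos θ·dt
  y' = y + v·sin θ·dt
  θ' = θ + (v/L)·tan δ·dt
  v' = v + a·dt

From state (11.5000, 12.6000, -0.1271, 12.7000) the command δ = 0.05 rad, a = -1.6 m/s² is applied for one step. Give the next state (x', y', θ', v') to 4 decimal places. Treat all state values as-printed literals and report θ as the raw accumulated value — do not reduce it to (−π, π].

(13.3896, 12.3585, -0.0874, 12.4600)

x' = 11.5000 + 12.7000·cos(-0.1271)·0.15 = 13.3896
y' = 12.6000 + 12.7000·sin(-0.1271)·0.15 = 12.3585
θ' = -0.1271 + (12.7000/2.4)·tan(0.05)·0.15 = -0.0874
v' = 12.7000 − 1.6000·0.15 = 12.4600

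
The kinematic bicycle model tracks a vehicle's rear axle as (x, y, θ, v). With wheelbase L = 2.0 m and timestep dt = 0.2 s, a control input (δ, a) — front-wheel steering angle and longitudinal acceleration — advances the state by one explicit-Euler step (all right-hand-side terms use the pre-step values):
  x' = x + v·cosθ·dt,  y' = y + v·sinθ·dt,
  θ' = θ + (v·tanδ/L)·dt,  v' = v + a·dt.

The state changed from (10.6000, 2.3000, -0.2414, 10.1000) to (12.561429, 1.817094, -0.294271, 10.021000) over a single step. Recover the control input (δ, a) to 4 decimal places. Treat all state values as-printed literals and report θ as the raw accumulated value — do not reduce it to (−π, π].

δ = -0.0523, a = -0.3950

a = (v'−v)/dt = (-0.079000)/0.2 = -0.3950
Δθ = θ'−θ = -0.052871;  (v·dt/L) = 10.1000·0.2/2.0 = 1.010000
tan δ = Δθ·L/(v·dt) = -0.052348  →  δ = -0.0523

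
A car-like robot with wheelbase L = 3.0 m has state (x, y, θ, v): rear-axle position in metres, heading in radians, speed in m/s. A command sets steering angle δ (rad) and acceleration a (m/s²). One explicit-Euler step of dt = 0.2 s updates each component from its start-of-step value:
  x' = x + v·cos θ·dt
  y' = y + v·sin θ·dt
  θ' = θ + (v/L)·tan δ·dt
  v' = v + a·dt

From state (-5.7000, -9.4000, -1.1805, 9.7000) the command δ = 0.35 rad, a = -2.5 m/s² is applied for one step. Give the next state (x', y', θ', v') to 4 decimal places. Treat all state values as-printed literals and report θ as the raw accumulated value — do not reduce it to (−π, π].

x' = -5.7000 + 9.7000·cos(-1.1805)·0.2 = -4.9619
y' = -9.4000 + 9.7000·sin(-1.1805)·0.2 = -11.1941
θ' = -1.1805 + (9.7000/3.0)·tan(0.35)·0.2 = -0.9444
v' = 9.7000 − 2.5000·0.2 = 9.2000

(-4.9619, -11.1941, -0.9444, 9.2000)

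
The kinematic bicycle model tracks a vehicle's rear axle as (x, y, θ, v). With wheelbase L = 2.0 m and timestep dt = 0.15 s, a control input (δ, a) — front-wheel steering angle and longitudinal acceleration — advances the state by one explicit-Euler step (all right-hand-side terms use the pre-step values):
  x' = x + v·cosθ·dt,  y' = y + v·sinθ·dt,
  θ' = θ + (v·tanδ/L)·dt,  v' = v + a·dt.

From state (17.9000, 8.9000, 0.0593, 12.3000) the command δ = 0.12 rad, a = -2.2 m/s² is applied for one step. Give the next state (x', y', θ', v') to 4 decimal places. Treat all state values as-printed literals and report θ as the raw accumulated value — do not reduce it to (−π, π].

(19.7418, 9.0093, 0.1705, 11.9700)

x' = 17.9000 + 12.3000·cos(0.0593)·0.15 = 19.7418
y' = 8.9000 + 12.3000·sin(0.0593)·0.15 = 9.0093
θ' = 0.0593 + (12.3000/2.0)·tan(0.12)·0.15 = 0.1705
v' = 12.3000 − 2.2000·0.15 = 11.9700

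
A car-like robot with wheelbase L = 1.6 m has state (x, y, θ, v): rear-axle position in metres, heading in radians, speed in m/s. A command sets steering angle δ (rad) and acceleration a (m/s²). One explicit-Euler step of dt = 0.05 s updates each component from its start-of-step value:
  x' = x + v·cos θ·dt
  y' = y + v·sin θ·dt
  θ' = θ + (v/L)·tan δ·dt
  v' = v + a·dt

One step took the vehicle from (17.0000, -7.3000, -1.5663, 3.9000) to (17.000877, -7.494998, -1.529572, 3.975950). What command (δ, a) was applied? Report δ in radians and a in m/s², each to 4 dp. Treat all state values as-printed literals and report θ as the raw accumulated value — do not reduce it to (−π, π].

a = (v'−v)/dt = (0.075950)/0.05 = 1.5190
Δθ = θ'−θ = 0.036728;  (v·dt/L) = 3.9000·0.05/1.6 = 0.121875
tan δ = Δθ·L/(v·dt) = 0.301358  →  δ = 0.2927

δ = 0.2927, a = 1.5190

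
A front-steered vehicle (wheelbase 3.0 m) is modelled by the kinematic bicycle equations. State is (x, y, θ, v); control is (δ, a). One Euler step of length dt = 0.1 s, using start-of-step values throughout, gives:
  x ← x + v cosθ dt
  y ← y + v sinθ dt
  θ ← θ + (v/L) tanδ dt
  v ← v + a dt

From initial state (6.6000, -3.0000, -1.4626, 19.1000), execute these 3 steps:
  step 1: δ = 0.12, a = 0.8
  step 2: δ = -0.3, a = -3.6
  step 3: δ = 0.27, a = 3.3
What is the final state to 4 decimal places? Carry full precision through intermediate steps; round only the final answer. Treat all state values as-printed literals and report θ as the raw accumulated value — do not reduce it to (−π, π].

after step 1 (δ=0.12, a=0.8): (6.806252, -4.898831, -1.385831, 19.180000)
after step 2 (δ=-0.3, a=-3.6): (7.158996, -6.784115, -1.583600, 18.820000)
after step 3 (δ=0.27, a=3.3): (7.134900, -8.665961, -1.409981, 19.150000)

(7.1349, -8.6660, -1.4100, 19.1500)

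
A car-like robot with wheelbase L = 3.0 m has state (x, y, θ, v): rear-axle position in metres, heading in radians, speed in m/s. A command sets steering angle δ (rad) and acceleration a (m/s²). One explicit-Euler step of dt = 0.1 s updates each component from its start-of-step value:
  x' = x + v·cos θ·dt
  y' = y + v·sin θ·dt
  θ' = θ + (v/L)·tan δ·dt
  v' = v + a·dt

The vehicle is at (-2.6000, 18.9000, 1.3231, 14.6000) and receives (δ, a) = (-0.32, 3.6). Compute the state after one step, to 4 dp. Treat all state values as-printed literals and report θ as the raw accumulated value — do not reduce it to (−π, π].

x' = -2.6000 + 14.6000·cos(1.3231)·0.1 = -2.2420
y' = 18.9000 + 14.6000·sin(1.3231)·0.1 = 20.3154
θ' = 1.3231 + (14.6000/3.0)·tan(-0.32)·0.1 = 1.1618
v' = 14.6000 + 3.6000·0.1 = 14.9600

(-2.2420, 20.3154, 1.1618, 14.9600)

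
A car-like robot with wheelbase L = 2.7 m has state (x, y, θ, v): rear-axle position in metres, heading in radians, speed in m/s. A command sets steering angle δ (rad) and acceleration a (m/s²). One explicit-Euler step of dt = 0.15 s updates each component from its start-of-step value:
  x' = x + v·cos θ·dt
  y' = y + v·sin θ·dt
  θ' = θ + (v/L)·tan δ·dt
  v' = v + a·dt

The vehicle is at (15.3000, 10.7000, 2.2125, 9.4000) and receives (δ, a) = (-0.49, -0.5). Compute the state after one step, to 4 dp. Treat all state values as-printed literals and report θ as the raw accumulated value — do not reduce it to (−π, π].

(14.4560, 11.8295, 1.9340, 9.3250)

x' = 15.3000 + 9.4000·cos(2.2125)·0.15 = 14.4560
y' = 10.7000 + 9.4000·sin(2.2125)·0.15 = 11.8295
θ' = 2.2125 + (9.4000/2.7)·tan(-0.49)·0.15 = 1.9340
v' = 9.4000 − 0.5000·0.15 = 9.3250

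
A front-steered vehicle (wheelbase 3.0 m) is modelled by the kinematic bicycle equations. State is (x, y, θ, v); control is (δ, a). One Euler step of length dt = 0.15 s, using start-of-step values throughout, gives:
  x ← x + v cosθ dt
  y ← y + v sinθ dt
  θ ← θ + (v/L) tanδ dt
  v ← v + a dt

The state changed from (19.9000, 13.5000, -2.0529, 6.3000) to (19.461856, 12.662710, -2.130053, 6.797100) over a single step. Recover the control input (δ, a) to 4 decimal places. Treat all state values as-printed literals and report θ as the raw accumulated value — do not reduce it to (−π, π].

a = (v'−v)/dt = (0.497100)/0.15 = 3.3140
Δθ = θ'−θ = -0.077153;  (v·dt/L) = 6.3000·0.15/3.0 = 0.315000
tan δ = Δθ·L/(v·dt) = -0.244930  →  δ = -0.2402

δ = -0.2402, a = 3.3140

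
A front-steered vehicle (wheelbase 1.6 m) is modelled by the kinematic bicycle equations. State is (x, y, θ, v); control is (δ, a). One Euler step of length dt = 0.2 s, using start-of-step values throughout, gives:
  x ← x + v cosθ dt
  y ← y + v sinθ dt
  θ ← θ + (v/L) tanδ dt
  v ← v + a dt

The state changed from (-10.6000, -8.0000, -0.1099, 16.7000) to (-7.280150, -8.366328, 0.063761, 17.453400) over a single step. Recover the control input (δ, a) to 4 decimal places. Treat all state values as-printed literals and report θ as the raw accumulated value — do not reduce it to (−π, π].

δ = 0.0830, a = 3.7670

a = (v'−v)/dt = (0.753400)/0.2 = 3.7670
Δθ = θ'−θ = 0.173661;  (v·dt/L) = 16.7000·0.2/1.6 = 2.087500
tan δ = Δθ·L/(v·dt) = 0.083191  →  δ = 0.0830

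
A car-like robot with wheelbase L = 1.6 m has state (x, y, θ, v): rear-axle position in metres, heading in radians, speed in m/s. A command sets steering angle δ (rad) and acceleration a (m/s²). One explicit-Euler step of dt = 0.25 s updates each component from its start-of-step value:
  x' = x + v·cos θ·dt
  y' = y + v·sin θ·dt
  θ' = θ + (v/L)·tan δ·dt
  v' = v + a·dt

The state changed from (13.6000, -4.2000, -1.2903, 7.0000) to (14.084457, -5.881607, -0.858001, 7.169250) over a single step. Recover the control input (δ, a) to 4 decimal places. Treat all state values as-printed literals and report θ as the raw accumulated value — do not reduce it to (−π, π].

δ = 0.3764, a = 0.6770

a = (v'−v)/dt = (0.169250)/0.25 = 0.6770
Δθ = θ'−θ = 0.432299;  (v·dt/L) = 7.0000·0.25/1.6 = 1.093750
tan δ = Δθ·L/(v·dt) = 0.395245  →  δ = 0.3764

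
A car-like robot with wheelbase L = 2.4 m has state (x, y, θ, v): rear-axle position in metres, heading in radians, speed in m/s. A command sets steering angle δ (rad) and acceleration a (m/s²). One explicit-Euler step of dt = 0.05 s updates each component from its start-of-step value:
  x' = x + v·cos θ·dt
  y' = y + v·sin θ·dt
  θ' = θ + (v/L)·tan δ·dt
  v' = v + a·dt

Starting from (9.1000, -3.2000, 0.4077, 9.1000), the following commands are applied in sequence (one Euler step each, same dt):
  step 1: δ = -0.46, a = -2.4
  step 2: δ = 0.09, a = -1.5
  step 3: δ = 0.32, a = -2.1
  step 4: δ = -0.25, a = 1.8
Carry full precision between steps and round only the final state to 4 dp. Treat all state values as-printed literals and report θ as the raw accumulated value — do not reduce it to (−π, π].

after step 1 (δ=-0.46, a=-2.4): (9.517706, -3.019593, 0.313771, 8.980000)
after step 2 (δ=0.09, a=-1.5): (9.944784, -2.881010, 0.330654, 8.905000)
after step 3 (δ=0.32, a=-2.1): (10.365915, -2.736454, 0.392134, 8.800000)
after step 4 (δ=-0.25, a=1.8): (10.772517, -2.568303, 0.345321, 8.890000)

(10.7725, -2.5683, 0.3453, 8.8900)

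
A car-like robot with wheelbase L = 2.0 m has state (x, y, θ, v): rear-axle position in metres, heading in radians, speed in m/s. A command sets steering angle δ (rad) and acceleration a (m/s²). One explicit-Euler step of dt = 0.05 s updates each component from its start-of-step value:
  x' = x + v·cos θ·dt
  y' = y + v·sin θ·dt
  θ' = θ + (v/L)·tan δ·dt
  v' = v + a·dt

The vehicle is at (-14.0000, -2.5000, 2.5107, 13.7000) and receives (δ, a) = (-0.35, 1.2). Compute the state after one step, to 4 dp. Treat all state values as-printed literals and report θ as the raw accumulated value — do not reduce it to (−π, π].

(-14.5531, -2.0959, 2.3857, 13.7600)

x' = -14.0000 + 13.7000·cos(2.5107)·0.05 = -14.5531
y' = -2.5000 + 13.7000·sin(2.5107)·0.05 = -2.0959
θ' = 2.5107 + (13.7000/2.0)·tan(-0.35)·0.05 = 2.3857
v' = 13.7000 + 1.2000·0.05 = 13.7600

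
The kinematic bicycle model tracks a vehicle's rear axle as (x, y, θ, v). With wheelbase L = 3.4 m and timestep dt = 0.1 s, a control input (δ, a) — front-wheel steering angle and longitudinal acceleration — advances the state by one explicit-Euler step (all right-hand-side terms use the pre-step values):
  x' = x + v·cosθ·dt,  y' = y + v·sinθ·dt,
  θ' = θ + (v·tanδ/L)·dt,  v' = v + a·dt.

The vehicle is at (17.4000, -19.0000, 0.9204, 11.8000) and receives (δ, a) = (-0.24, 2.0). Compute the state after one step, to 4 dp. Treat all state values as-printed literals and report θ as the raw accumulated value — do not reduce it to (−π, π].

(18.1145, -18.0609, 0.8355, 12.0000)

x' = 17.4000 + 11.8000·cos(0.9204)·0.1 = 18.1145
y' = -19.0000 + 11.8000·sin(0.9204)·0.1 = -18.0609
θ' = 0.9204 + (11.8000/3.4)·tan(-0.24)·0.1 = 0.8355
v' = 11.8000 + 2.0000·0.1 = 12.0000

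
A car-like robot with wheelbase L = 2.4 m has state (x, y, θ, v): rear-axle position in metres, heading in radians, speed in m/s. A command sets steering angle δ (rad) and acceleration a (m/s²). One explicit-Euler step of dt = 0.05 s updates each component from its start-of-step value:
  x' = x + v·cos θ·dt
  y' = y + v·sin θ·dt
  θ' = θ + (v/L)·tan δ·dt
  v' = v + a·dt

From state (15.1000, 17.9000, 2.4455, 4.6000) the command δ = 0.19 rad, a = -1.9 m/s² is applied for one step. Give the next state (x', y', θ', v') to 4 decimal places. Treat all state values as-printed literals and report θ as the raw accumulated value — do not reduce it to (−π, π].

x' = 15.1000 + 4.6000·cos(2.4455)·0.05 = 14.9235
y' = 17.9000 + 4.6000·sin(2.4455)·0.05 = 18.0475
θ' = 2.4455 + (4.6000/2.4)·tan(0.19)·0.05 = 2.4639
v' = 4.6000 − 1.9000·0.05 = 4.5050

(14.9235, 18.0475, 2.4639, 4.5050)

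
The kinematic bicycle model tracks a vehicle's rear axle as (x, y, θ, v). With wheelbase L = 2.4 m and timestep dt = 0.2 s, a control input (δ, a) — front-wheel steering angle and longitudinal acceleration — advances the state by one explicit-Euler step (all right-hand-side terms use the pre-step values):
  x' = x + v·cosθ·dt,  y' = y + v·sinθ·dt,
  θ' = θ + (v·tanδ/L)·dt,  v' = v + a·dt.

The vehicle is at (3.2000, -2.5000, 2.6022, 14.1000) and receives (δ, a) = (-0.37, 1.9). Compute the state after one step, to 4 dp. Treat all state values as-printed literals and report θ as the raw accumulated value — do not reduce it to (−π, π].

(0.7804, -1.0516, 2.1465, 14.4800)

x' = 3.2000 + 14.1000·cos(2.6022)·0.2 = 0.7804
y' = -2.5000 + 14.1000·sin(2.6022)·0.2 = -1.0516
θ' = 2.6022 + (14.1000/2.4)·tan(-0.37)·0.2 = 2.1465
v' = 14.1000 + 1.9000·0.2 = 14.4800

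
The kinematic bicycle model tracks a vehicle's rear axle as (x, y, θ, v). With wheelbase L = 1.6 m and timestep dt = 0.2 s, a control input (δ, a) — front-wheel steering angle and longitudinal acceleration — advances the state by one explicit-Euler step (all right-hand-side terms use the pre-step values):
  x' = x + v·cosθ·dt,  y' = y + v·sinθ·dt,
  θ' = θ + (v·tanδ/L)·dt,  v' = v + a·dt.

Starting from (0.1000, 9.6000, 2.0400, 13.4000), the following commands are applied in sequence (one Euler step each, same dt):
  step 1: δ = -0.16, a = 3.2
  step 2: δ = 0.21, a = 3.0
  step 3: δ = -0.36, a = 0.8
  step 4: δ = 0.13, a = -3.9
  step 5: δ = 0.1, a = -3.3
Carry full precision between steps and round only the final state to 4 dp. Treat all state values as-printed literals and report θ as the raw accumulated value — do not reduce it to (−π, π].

after step 1 (δ=-0.16, a=3.2): (-1.111832, 11.990369, 1.769689, 14.040000)
after step 2 (δ=0.21, a=3.0): (-1.666649, 14.743012, 2.143754, 14.640000)
after step 3 (δ=-0.36, a=0.8): (-3.253977, 17.203413, 1.454937, 14.800000)
after step 4 (δ=0.13, a=-3.9): (-2.911800, 20.143569, 1.696801, 14.020000)
after step 5 (δ=0.1, a=-3.3): (-3.264184, 22.925338, 1.872638, 13.360000)

(-3.2642, 22.9253, 1.8726, 13.3600)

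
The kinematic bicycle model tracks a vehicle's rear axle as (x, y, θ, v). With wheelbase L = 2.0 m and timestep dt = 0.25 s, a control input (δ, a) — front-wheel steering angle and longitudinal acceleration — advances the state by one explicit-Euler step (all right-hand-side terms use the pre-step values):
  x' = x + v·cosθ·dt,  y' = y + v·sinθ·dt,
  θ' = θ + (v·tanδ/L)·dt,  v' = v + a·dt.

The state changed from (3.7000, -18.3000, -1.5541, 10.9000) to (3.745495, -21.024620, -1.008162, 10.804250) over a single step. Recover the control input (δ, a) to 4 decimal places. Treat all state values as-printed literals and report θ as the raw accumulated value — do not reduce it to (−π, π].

a = (v'−v)/dt = (-0.095750)/0.25 = -0.3830
Δθ = θ'−θ = 0.545938;  (v·dt/L) = 10.9000·0.25/2.0 = 1.362500
tan δ = Δθ·L/(v·dt) = 0.400688  →  δ = 0.3811

δ = 0.3811, a = -0.3830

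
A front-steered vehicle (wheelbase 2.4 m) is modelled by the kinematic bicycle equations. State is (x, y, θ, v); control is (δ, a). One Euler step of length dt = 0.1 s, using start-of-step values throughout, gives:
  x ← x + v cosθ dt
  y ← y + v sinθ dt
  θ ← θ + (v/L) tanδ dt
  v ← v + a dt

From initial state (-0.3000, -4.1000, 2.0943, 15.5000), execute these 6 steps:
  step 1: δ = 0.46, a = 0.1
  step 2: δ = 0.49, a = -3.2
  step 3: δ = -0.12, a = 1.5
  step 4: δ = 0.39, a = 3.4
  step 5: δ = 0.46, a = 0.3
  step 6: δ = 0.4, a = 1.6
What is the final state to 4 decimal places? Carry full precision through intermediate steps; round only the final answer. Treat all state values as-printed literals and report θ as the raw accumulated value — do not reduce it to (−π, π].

after step 1 (δ=0.46, a=0.1): (-1.074872, -2.757587, 2.414277, 15.510000)
after step 2 (δ=0.49, a=-3.2): (-2.233410, -1.726379, 2.758979, 15.190000)
after step 3 (δ=-0.12, a=1.5): (-3.642575, -1.159266, 2.682663, 15.340000)
after step 4 (δ=0.39, a=3.4): (-5.017847, -0.479721, 2.945395, 15.680000)
after step 5 (δ=0.46, a=0.3): (-6.555765, -0.174053, 3.269089, 15.710000)
after step 6 (δ=0.4, a=1.6): (-8.114014, -0.373807, 3.545842, 15.870000)

(-8.1140, -0.3738, 3.5458, 15.8700)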